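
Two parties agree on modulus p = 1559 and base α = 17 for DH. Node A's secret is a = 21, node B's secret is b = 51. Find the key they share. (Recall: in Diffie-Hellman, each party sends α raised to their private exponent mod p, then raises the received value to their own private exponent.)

519

Node A sends A = α^a mod p = 17^21 mod 1559.
17^1 ≡ 17 (mod 1559)
17^2 = (17^1)^2 ≡ 17^2 = 289 ≡ 289 (mod 1559)
17^4 = (17^2)^2 ≡ 289^2 = 83521 ≡ 894 (mod 1559)
17^8 = (17^4)^2 ≡ 894^2 = 799236 ≡ 1028 (mod 1559)
17^16 = (17^8)^2 ≡ 1028^2 = 1056784 ≡ 1341 (mod 1559)
17^21 = 17^16 · 17^4 · 17^1 ≡ 1341 · 894 · 17 ≡ 1270 (mod 1559).
So A = 1270. Node B then computes K = A^b mod p = 1270^51 mod 1559.
1270^1 ≡ 1270 (mod 1559)
1270^2 = (1270^1)^2 ≡ 1270^2 = 1612900 ≡ 894 (mod 1559)
1270^4 = (1270^2)^2 ≡ 894^2 = 799236 ≡ 1028 (mod 1559)
1270^8 = (1270^4)^2 ≡ 1028^2 = 1056784 ≡ 1341 (mod 1559)
1270^16 = (1270^8)^2 ≡ 1341^2 = 1798281 ≡ 754 (mod 1559)
1270^32 = (1270^16)^2 ≡ 754^2 = 568516 ≡ 1040 (mod 1559)
1270^51 = 1270^32 · 1270^16 · 1270^2 · 1270^1 ≡ 1040 · 754 · 894 · 1270 ≡ 519 (mod 1559).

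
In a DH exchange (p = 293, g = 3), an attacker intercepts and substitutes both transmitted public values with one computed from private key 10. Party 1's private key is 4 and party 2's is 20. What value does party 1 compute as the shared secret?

289

Party 1 receives an attacker's public value M = 3^10 mod 293 instead of the honest one.
3^1 ≡ 3 (mod 293)
3^2 = (3^1)^2 ≡ 3^2 = 9 ≡ 9 (mod 293)
3^4 = (3^2)^2 ≡ 9^2 = 81 ≡ 81 (mod 293)
3^8 = (3^4)^2 ≡ 81^2 = 6561 ≡ 115 (mod 293)
3^10 = 3^8 · 3^2 ≡ 115 · 9 ≡ 156 (mod 293).
So M = 156. Party 1 computes K = M^4 mod 293.
156^1 ≡ 156 (mod 293)
156^2 = (156^1)^2 ≡ 156^2 = 24336 ≡ 17 (mod 293)
156^4 = (156^2)^2 ≡ 17^2 = 289 ≡ 289 (mod 293)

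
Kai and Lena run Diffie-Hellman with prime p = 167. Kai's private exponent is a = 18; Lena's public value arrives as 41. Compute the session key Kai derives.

42

Shared key K = 41^18 mod 167.
41^1 ≡ 41 (mod 167)
41^2 = (41^1)^2 ≡ 41^2 = 1681 ≡ 11 (mod 167)
41^4 = (41^2)^2 ≡ 11^2 = 121 ≡ 121 (mod 167)
41^8 = (41^4)^2 ≡ 121^2 = 14641 ≡ 112 (mod 167)
41^16 = (41^8)^2 ≡ 112^2 = 12544 ≡ 19 (mod 167)
41^18 = 41^16 · 41^2 ≡ 19 · 11 ≡ 42 (mod 167).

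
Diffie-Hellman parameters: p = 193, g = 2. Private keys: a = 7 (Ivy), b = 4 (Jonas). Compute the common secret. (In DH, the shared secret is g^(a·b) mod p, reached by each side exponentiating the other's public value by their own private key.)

Jonas sends B = g^b mod p = 2^4 mod 193.
2^1 ≡ 2 (mod 193)
2^2 = (2^1)^2 ≡ 2^2 = 4 ≡ 4 (mod 193)
2^4 = (2^2)^2 ≡ 4^2 = 16 ≡ 16 (mod 193)
So B = 16. Ivy then computes K = B^a mod p = 16^7 mod 193.
16^1 ≡ 16 (mod 193)
16^2 = (16^1)^2 ≡ 16^2 = 256 ≡ 63 (mod 193)
16^4 = (16^2)^2 ≡ 63^2 = 3969 ≡ 109 (mod 193)
16^7 = 16^4 · 16^2 · 16^1 ≡ 109 · 63 · 16 ≡ 55 (mod 193).

55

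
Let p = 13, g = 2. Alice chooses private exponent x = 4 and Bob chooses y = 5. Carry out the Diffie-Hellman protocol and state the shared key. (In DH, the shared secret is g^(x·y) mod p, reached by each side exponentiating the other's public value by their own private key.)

9

Alice sends A = g^x mod p = 2^4 mod 13.
2^1 ≡ 2 (mod 13)
2^2 = (2^1)^2 ≡ 2^2 = 4 ≡ 4 (mod 13)
2^4 = (2^2)^2 ≡ 4^2 = 16 ≡ 3 (mod 13)
So A = 3. Bob then computes K = A^y mod p = 3^5 mod 13.
3^1 ≡ 3 (mod 13)
3^2 = (3^1)^2 ≡ 3^2 = 9 ≡ 9 (mod 13)
3^4 = (3^2)^2 ≡ 9^2 = 81 ≡ 3 (mod 13)
3^5 = 3^4 · 3^1 ≡ 3 · 3 ≡ 9 (mod 13).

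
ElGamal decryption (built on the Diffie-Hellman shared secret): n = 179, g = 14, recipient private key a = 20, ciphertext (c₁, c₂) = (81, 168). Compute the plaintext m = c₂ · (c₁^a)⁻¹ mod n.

Shared mask s = c₁^a mod n = 81^20 mod 179.
81^1 ≡ 81 (mod 179)
81^2 = (81^1)^2 ≡ 81^2 = 6561 ≡ 117 (mod 179)
81^4 = (81^2)^2 ≡ 117^2 = 13689 ≡ 85 (mod 179)
81^8 = (81^4)^2 ≡ 85^2 = 7225 ≡ 65 (mod 179)
81^16 = (81^8)^2 ≡ 65^2 = 4225 ≡ 108 (mod 179)
81^20 = 81^16 · 81^4 ≡ 108 · 85 ≡ 51 (mod 179).
So s = 51; s⁻¹ ≡ 172 (mod 179).
m = c₂ · s⁻¹ mod 179 = 168 · 172 mod 179 = 77.

77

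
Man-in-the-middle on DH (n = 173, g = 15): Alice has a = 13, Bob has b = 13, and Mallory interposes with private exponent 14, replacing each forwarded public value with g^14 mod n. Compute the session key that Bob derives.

29

Bob receives Mallory's public value M = 15^14 mod 173 instead of the honest one.
15^1 ≡ 15 (mod 173)
15^2 = (15^1)^2 ≡ 15^2 = 225 ≡ 52 (mod 173)
15^4 = (15^2)^2 ≡ 52^2 = 2704 ≡ 109 (mod 173)
15^8 = (15^4)^2 ≡ 109^2 = 11881 ≡ 117 (mod 173)
15^14 = 15^8 · 15^4 · 15^2 ≡ 117 · 109 · 52 ≡ 47 (mod 173).
So M = 47. Bob computes K = M^13 mod 173.
47^1 ≡ 47 (mod 173)
47^2 = (47^1)^2 ≡ 47^2 = 2209 ≡ 133 (mod 173)
47^4 = (47^2)^2 ≡ 133^2 = 17689 ≡ 43 (mod 173)
47^8 = (47^4)^2 ≡ 43^2 = 1849 ≡ 119 (mod 173)
47^13 = 47^8 · 47^4 · 47^1 ≡ 119 · 43 · 47 ≡ 29 (mod 173).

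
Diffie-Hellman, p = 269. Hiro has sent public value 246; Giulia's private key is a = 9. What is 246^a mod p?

6

Shared key K = 246^9 mod 269.
246^1 ≡ 246 (mod 269)
246^2 = (246^1)^2 ≡ 246^2 = 60516 ≡ 260 (mod 269)
246^4 = (246^2)^2 ≡ 260^2 = 67600 ≡ 81 (mod 269)
246^8 = (246^4)^2 ≡ 81^2 = 6561 ≡ 105 (mod 269)
246^9 = 246^8 · 246^1 ≡ 105 · 246 ≡ 6 (mod 269).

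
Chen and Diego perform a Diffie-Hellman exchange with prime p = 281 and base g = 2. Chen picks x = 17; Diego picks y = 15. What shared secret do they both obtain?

Diego sends B = g^y mod p = 2^15 mod 281.
2^1 ≡ 2 (mod 281)
2^2 = (2^1)^2 ≡ 2^2 = 4 ≡ 4 (mod 281)
2^4 = (2^2)^2 ≡ 4^2 = 16 ≡ 16 (mod 281)
2^8 = (2^4)^2 ≡ 16^2 = 256 ≡ 256 (mod 281)
2^15 = 2^8 · 2^4 · 2^2 · 2^1 ≡ 256 · 16 · 4 · 2 ≡ 172 (mod 281).
So B = 172. Chen then computes K = B^x mod p = 172^17 mod 281.
172^1 ≡ 172 (mod 281)
172^2 = (172^1)^2 ≡ 172^2 = 29584 ≡ 79 (mod 281)
172^4 = (172^2)^2 ≡ 79^2 = 6241 ≡ 59 (mod 281)
172^8 = (172^4)^2 ≡ 59^2 = 3481 ≡ 109 (mod 281)
172^16 = (172^8)^2 ≡ 109^2 = 11881 ≡ 79 (mod 281)
172^17 = 172^16 · 172^1 ≡ 79 · 172 ≡ 100 (mod 281).

100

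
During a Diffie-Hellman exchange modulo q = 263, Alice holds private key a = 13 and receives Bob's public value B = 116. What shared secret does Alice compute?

217

Shared key K = 116^13 mod 263.
116^1 ≡ 116 (mod 263)
116^2 = (116^1)^2 ≡ 116^2 = 13456 ≡ 43 (mod 263)
116^4 = (116^2)^2 ≡ 43^2 = 1849 ≡ 8 (mod 263)
116^8 = (116^4)^2 ≡ 8^2 = 64 ≡ 64 (mod 263)
116^13 = 116^8 · 116^4 · 116^1 ≡ 64 · 8 · 116 ≡ 217 (mod 263).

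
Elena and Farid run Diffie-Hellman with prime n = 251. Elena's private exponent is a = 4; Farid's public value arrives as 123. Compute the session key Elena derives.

Shared key K = 123^4 mod 251.
123^1 ≡ 123 (mod 251)
123^2 = (123^1)^2 ≡ 123^2 = 15129 ≡ 69 (mod 251)
123^4 = (123^2)^2 ≡ 69^2 = 4761 ≡ 243 (mod 251)

243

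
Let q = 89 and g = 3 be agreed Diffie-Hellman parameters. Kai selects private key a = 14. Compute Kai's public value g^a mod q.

20

Public value = 3^14 mod 89.
3^1 ≡ 3 (mod 89)
3^2 = (3^1)^2 ≡ 3^2 = 9 ≡ 9 (mod 89)
3^4 = (3^2)^2 ≡ 9^2 = 81 ≡ 81 (mod 89)
3^8 = (3^4)^2 ≡ 81^2 = 6561 ≡ 64 (mod 89)
3^14 = 3^8 · 3^4 · 3^2 ≡ 64 · 81 · 9 ≡ 20 (mod 89).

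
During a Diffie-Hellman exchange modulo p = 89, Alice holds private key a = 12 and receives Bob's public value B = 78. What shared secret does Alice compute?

78

Shared key K = 78^12 mod 89.
78^1 ≡ 78 (mod 89)
78^2 = (78^1)^2 ≡ 78^2 = 6084 ≡ 32 (mod 89)
78^4 = (78^2)^2 ≡ 32^2 = 1024 ≡ 45 (mod 89)
78^8 = (78^4)^2 ≡ 45^2 = 2025 ≡ 67 (mod 89)
78^12 = 78^8 · 78^4 ≡ 67 · 45 ≡ 78 (mod 89).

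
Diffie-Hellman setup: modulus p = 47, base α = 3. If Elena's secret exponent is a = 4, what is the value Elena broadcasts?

Public value = 3^4 mod 47.
3^1 ≡ 3 (mod 47)
3^2 = (3^1)^2 ≡ 3^2 = 9 ≡ 9 (mod 47)
3^4 = (3^2)^2 ≡ 9^2 = 81 ≡ 34 (mod 47)

34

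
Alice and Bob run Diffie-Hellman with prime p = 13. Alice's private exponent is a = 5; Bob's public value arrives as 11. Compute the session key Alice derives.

Shared key K = 11^5 mod 13.
11^1 ≡ 11 (mod 13)
11^2 = (11^1)^2 ≡ 11^2 = 121 ≡ 4 (mod 13)
11^4 = (11^2)^2 ≡ 4^2 = 16 ≡ 3 (mod 13)
11^5 = 11^4 · 11^1 ≡ 3 · 11 ≡ 7 (mod 13).

7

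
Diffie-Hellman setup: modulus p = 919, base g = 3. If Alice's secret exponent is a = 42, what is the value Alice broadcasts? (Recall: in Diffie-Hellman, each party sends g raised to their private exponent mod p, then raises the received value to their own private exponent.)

Public value = 3^42 mod 919.
3^1 ≡ 3 (mod 919)
3^2 = (3^1)^2 ≡ 3^2 = 9 ≡ 9 (mod 919)
3^4 = (3^2)^2 ≡ 9^2 = 81 ≡ 81 (mod 919)
3^8 = (3^4)^2 ≡ 81^2 = 6561 ≡ 128 (mod 919)
3^16 = (3^8)^2 ≡ 128^2 = 16384 ≡ 761 (mod 919)
3^32 = (3^16)^2 ≡ 761^2 = 579121 ≡ 151 (mod 919)
3^42 = 3^32 · 3^8 · 3^2 ≡ 151 · 128 · 9 ≡ 261 (mod 919).

261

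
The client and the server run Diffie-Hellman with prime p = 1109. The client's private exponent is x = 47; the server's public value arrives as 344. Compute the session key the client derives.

Shared key K = 344^47 mod 1109.
344^1 ≡ 344 (mod 1109)
344^2 = (344^1)^2 ≡ 344^2 = 118336 ≡ 782 (mod 1109)
344^4 = (344^2)^2 ≡ 782^2 = 611524 ≡ 465 (mod 1109)
344^8 = (344^4)^2 ≡ 465^2 = 216225 ≡ 1079 (mod 1109)
344^16 = (344^8)^2 ≡ 1079^2 = 1164241 ≡ 900 (mod 1109)
344^32 = (344^16)^2 ≡ 900^2 = 810000 ≡ 430 (mod 1109)
344^47 = 344^32 · 344^8 · 344^4 · 344^2 · 344^1 ≡ 430 · 1079 · 465 · 782 · 344 ≡ 16 (mod 1109).

16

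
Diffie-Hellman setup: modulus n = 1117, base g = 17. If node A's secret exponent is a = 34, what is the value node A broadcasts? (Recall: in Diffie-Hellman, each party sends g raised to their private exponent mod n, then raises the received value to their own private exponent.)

970

Public value = 17^{34} \pmod{1117}.
17^1 ≡ 17 (mod 1117)
17^2 = (17^1)^2 ≡ 17^2 = 289 ≡ 289 (mod 1117)
17^4 = (17^2)^2 ≡ 289^2 = 83521 ≡ 863 (mod 1117)
17^8 = (17^4)^2 ≡ 863^2 = 744769 ≡ 847 (mod 1117)
17^16 = (17^8)^2 ≡ 847^2 = 717409 ≡ 295 (mod 1117)
17^32 = (17^16)^2 ≡ 295^2 = 87025 ≡ 1016 (mod 1117)
17^34 = 17^32 · 17^2 ≡ 1016 · 289 ≡ 970 (mod 1117).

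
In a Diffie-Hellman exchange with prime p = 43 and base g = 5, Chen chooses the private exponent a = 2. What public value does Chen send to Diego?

25

Public value = 5^{2} \pmod{43}.
5^1 ≡ 5 (mod 43)
5^2 = (5^1)^2 ≡ 5^2 = 25 ≡ 25 (mod 43)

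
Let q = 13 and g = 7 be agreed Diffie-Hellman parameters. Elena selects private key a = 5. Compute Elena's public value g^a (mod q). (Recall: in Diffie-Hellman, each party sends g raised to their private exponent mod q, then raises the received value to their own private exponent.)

11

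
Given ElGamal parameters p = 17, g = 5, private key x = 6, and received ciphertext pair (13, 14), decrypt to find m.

Shared mask s = c₁^x mod p = 13^6 mod 17.
13^1 ≡ 13 (mod 17)
13^2 = (13^1)^2 ≡ 13^2 = 169 ≡ 16 (mod 17)
13^4 = (13^2)^2 ≡ 16^2 = 256 ≡ 1 (mod 17)
13^6 = 13^4 · 13^2 ≡ 1 · 16 ≡ 16 (mod 17).
So s = 16; s⁻¹ ≡ 16 (mod 17).
m = c₂ · s⁻¹ mod 17 = 14 · 16 mod 17 = 3.

3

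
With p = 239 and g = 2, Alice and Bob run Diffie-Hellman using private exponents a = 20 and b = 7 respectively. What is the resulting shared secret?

Bob sends B = g^b mod p = 2^7 mod 239.
2^1 ≡ 2 (mod 239)
2^2 = (2^1)^2 ≡ 2^2 = 4 ≡ 4 (mod 239)
2^4 = (2^2)^2 ≡ 4^2 = 16 ≡ 16 (mod 239)
2^7 = 2^4 · 2^2 · 2^1 ≡ 16 · 4 · 2 ≡ 128 (mod 239).
So B = 128. Alice then computes K = B^a mod p = 128^20 mod 239.
128^1 ≡ 128 (mod 239)
128^2 = (128^1)^2 ≡ 128^2 = 16384 ≡ 132 (mod 239)
128^4 = (128^2)^2 ≡ 132^2 = 17424 ≡ 216 (mod 239)
128^8 = (128^4)^2 ≡ 216^2 = 46656 ≡ 51 (mod 239)
128^16 = (128^8)^2 ≡ 51^2 = 2601 ≡ 211 (mod 239)
128^20 = 128^16 · 128^4 ≡ 211 · 216 ≡ 166 (mod 239).

166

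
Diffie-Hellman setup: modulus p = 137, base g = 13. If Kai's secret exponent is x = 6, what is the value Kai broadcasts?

Public value = 13^6 (mod 137).
13^1 ≡ 13 (mod 137)
13^2 = (13^1)^2 ≡ 13^2 = 169 ≡ 32 (mod 137)
13^4 = (13^2)^2 ≡ 32^2 = 1024 ≡ 65 (mod 137)
13^6 = 13^4 · 13^2 ≡ 65 · 32 ≡ 25 (mod 137).

25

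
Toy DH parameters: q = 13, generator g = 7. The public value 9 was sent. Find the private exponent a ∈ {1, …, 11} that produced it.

4

Try successive powers of 7 modulo 13:
7^1 ≡ 7
7^2 ≡ 10
7^3 ≡ 5
7^4 ≡ 9
Found: a = 4.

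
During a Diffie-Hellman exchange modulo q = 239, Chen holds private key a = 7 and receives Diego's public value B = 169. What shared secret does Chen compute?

Shared key K = 169^7 mod 239.
169^1 ≡ 169 (mod 239)
169^2 = (169^1)^2 ≡ 169^2 = 28561 ≡ 120 (mod 239)
169^4 = (169^2)^2 ≡ 120^2 = 14400 ≡ 60 (mod 239)
169^7 = 169^4 · 169^2 · 169^1 ≡ 60 · 120 · 169 ≡ 51 (mod 239).

51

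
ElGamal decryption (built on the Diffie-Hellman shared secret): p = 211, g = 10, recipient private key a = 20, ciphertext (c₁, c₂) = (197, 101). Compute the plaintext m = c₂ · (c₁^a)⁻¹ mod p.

Shared mask s = c₁^a mod p = 197^20 mod 211.
197^1 ≡ 197 (mod 211)
197^2 = (197^1)^2 ≡ 197^2 = 38809 ≡ 196 (mod 211)
197^4 = (197^2)^2 ≡ 196^2 = 38416 ≡ 14 (mod 211)
197^8 = (197^4)^2 ≡ 14^2 = 196 ≡ 196 (mod 211)
197^16 = (197^8)^2 ≡ 196^2 = 38416 ≡ 14 (mod 211)
197^20 = 197^16 · 197^4 ≡ 14 · 14 ≡ 196 (mod 211).
So s = 196; s⁻¹ ≡ 14 (mod 211).
m = c₂ · s⁻¹ mod 211 = 101 · 14 mod 211 = 148.

148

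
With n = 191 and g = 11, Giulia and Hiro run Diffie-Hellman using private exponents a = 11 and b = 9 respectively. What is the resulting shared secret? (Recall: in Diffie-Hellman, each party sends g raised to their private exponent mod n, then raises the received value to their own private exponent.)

66

Giulia sends A = g^a mod n = 11^11 mod 191.
11^1 ≡ 11 (mod 191)
11^2 = (11^1)^2 ≡ 11^2 = 121 ≡ 121 (mod 191)
11^4 = (11^2)^2 ≡ 121^2 = 14641 ≡ 125 (mod 191)
11^8 = (11^4)^2 ≡ 125^2 = 15625 ≡ 154 (mod 191)
11^11 = 11^8 · 11^2 · 11^1 ≡ 154 · 121 · 11 ≡ 31 (mod 191).
So A = 31. Hiro then computes K = A^b mod n = 31^9 mod 191.
31^1 ≡ 31 (mod 191)
31^2 = (31^1)^2 ≡ 31^2 = 961 ≡ 6 (mod 191)
31^4 = (31^2)^2 ≡ 6^2 = 36 ≡ 36 (mod 191)
31^8 = (31^4)^2 ≡ 36^2 = 1296 ≡ 150 (mod 191)
31^9 = 31^8 · 31^1 ≡ 150 · 31 ≡ 66 (mod 191).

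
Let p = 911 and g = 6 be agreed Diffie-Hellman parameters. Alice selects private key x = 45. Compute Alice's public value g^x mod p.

Public value = 6^45 mod 911.
6^1 ≡ 6 (mod 911)
6^2 = (6^1)^2 ≡ 6^2 = 36 ≡ 36 (mod 911)
6^4 = (6^2)^2 ≡ 36^2 = 1296 ≡ 385 (mod 911)
6^8 = (6^4)^2 ≡ 385^2 = 148225 ≡ 643 (mod 911)
6^16 = (6^8)^2 ≡ 643^2 = 413449 ≡ 766 (mod 911)
6^32 = (6^16)^2 ≡ 766^2 = 586756 ≡ 72 (mod 911)
6^45 = 6^32 · 6^8 · 6^4 · 6^1 ≡ 72 · 643 · 385 · 6 ≡ 559 (mod 911).

559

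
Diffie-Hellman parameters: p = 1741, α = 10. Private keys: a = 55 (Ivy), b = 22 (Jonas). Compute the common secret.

170

Jonas sends B = α^b mod p = 10^22 mod 1741.
10^1 ≡ 10 (mod 1741)
10^2 = (10^1)^2 ≡ 10^2 = 100 ≡ 100 (mod 1741)
10^4 = (10^2)^2 ≡ 100^2 = 10000 ≡ 1295 (mod 1741)
10^8 = (10^4)^2 ≡ 1295^2 = 1677025 ≡ 442 (mod 1741)
10^16 = (10^8)^2 ≡ 442^2 = 195364 ≡ 372 (mod 1741)
10^22 = 10^16 · 10^4 · 10^2 ≡ 372 · 1295 · 100 ≡ 530 (mod 1741).
So B = 530. Ivy then computes K = B^a mod p = 530^55 mod 1741.
530^1 ≡ 530 (mod 1741)
530^2 = (530^1)^2 ≡ 530^2 = 280900 ≡ 599 (mod 1741)
530^4 = (530^2)^2 ≡ 599^2 = 358801 ≡ 155 (mod 1741)
530^8 = (530^4)^2 ≡ 155^2 = 24025 ≡ 1392 (mod 1741)
530^16 = (530^8)^2 ≡ 1392^2 = 1937664 ≡ 1672 (mod 1741)
530^32 = (530^16)^2 ≡ 1672^2 = 2795584 ≡ 1279 (mod 1741)
530^55 = 530^32 · 530^16 · 530^4 · 530^2 · 530^1 ≡ 1279 · 1672 · 155 · 599 · 530 ≡ 170 (mod 1741).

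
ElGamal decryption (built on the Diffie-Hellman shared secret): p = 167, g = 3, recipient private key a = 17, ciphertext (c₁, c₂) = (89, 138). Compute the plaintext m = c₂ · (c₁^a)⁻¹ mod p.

158

Shared mask s = c₁^a mod p = 89^17 mod 167.
89^1 ≡ 89 (mod 167)
89^2 = (89^1)^2 ≡ 89^2 = 7921 ≡ 72 (mod 167)
89^4 = (89^2)^2 ≡ 72^2 = 5184 ≡ 7 (mod 167)
89^8 = (89^4)^2 ≡ 7^2 = 49 ≡ 49 (mod 167)
89^16 = (89^8)^2 ≡ 49^2 = 2401 ≡ 63 (mod 167)
89^17 = 89^16 · 89^1 ≡ 63 · 89 ≡ 96 (mod 167).
So s = 96; s⁻¹ ≡ 127 (mod 167).
m = c₂ · s⁻¹ mod 167 = 138 · 127 mod 167 = 158.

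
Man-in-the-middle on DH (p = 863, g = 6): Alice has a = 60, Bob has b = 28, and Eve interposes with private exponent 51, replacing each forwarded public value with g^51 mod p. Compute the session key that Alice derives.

Alice receives Eve's public value M = 6^51 mod 863 instead of the honest one.
6^1 ≡ 6 (mod 863)
6^2 = (6^1)^2 ≡ 6^2 = 36 ≡ 36 (mod 863)
6^4 = (6^2)^2 ≡ 36^2 = 1296 ≡ 433 (mod 863)
6^8 = (6^4)^2 ≡ 433^2 = 187489 ≡ 218 (mod 863)
6^16 = (6^8)^2 ≡ 218^2 = 47524 ≡ 59 (mod 863)
6^32 = (6^16)^2 ≡ 59^2 = 3481 ≡ 29 (mod 863)
6^51 = 6^32 · 6^16 · 6^2 · 6^1 ≡ 29 · 59 · 36 · 6 ≡ 212 (mod 863).
So M = 212. Alice computes K = M^60 mod 863.
212^1 ≡ 212 (mod 863)
212^2 = (212^1)^2 ≡ 212^2 = 44944 ≡ 68 (mod 863)
212^4 = (212^2)^2 ≡ 68^2 = 4624 ≡ 309 (mod 863)
212^8 = (212^4)^2 ≡ 309^2 = 95481 ≡ 551 (mod 863)
212^16 = (212^8)^2 ≡ 551^2 = 303601 ≡ 688 (mod 863)
212^32 = (212^16)^2 ≡ 688^2 = 473344 ≡ 420 (mod 863)
212^60 = 212^32 · 212^16 · 212^8 · 212^4 ≡ 420 · 688 · 551 · 309 ≡ 286 (mod 863).

286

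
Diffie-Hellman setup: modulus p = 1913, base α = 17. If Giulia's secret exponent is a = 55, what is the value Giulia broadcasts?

Public value = 17^{55} \pmod{1913}.
17^1 ≡ 17 (mod 1913)
17^2 = (17^1)^2 ≡ 17^2 = 289 ≡ 289 (mod 1913)
17^4 = (17^2)^2 ≡ 289^2 = 83521 ≡ 1262 (mod 1913)
17^8 = (17^4)^2 ≡ 1262^2 = 1592644 ≡ 1028 (mod 1913)
17^16 = (17^8)^2 ≡ 1028^2 = 1056784 ≡ 808 (mod 1913)
17^32 = (17^16)^2 ≡ 808^2 = 652864 ≡ 531 (mod 1913)
17^55 = 17^32 · 17^16 · 17^4 · 17^2 · 17^1 ≡ 531 · 808 · 1262 · 289 · 17 ≡ 904 (mod 1913).

904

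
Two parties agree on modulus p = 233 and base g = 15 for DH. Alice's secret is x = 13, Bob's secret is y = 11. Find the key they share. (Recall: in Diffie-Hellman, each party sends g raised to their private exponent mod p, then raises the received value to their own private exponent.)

18

Bob sends B = g^y mod p = 15^11 mod 233.
15^1 ≡ 15 (mod 233)
15^2 = (15^1)^2 ≡ 15^2 = 225 ≡ 225 (mod 233)
15^4 = (15^2)^2 ≡ 225^2 = 50625 ≡ 64 (mod 233)
15^8 = (15^4)^2 ≡ 64^2 = 4096 ≡ 135 (mod 233)
15^11 = 15^8 · 15^2 · 15^1 ≡ 135 · 225 · 15 ≡ 110 (mod 233).
So B = 110. Alice then computes K = B^x mod p = 110^13 mod 233.
110^1 ≡ 110 (mod 233)
110^2 = (110^1)^2 ≡ 110^2 = 12100 ≡ 217 (mod 233)
110^4 = (110^2)^2 ≡ 217^2 = 47089 ≡ 23 (mod 233)
110^8 = (110^4)^2 ≡ 23^2 = 529 ≡ 63 (mod 233)
110^13 = 110^8 · 110^4 · 110^1 ≡ 63 · 23 · 110 ≡ 18 (mod 233).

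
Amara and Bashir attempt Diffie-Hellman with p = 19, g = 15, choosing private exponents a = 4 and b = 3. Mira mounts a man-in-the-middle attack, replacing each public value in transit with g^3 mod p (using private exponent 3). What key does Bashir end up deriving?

18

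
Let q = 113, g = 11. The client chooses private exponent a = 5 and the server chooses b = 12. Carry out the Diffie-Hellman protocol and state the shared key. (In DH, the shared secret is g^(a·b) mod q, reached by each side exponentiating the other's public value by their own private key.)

64

The client sends A = g^a mod q = 11^5 mod 113.
11^1 ≡ 11 (mod 113)
11^2 = (11^1)^2 ≡ 11^2 = 121 ≡ 8 (mod 113)
11^4 = (11^2)^2 ≡ 8^2 = 64 ≡ 64 (mod 113)
11^5 = 11^4 · 11^1 ≡ 64 · 11 ≡ 26 (mod 113).
So A = 26. The server then computes K = A^b mod q = 26^12 mod 113.
26^1 ≡ 26 (mod 113)
26^2 = (26^1)^2 ≡ 26^2 = 676 ≡ 111 (mod 113)
26^4 = (26^2)^2 ≡ 111^2 = 12321 ≡ 4 (mod 113)
26^8 = (26^4)^2 ≡ 4^2 = 16 ≡ 16 (mod 113)
26^12 = 26^8 · 26^4 ≡ 16 · 4 ≡ 64 (mod 113).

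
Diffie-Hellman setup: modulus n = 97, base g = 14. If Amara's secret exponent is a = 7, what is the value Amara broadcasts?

15

Public value = 14^{7} \pmod{97}.
14^1 ≡ 14 (mod 97)
14^2 = (14^1)^2 ≡ 14^2 = 196 ≡ 2 (mod 97)
14^4 = (14^2)^2 ≡ 2^2 = 4 ≡ 4 (mod 97)
14^7 = 14^4 · 14^2 · 14^1 ≡ 4 · 2 · 14 ≡ 15 (mod 97).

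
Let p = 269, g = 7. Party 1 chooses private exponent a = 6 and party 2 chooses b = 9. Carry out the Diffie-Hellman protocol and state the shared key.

144

Party 1 sends A = g^a mod p = 7^6 mod 269.
7^1 ≡ 7 (mod 269)
7^2 = (7^1)^2 ≡ 7^2 = 49 ≡ 49 (mod 269)
7^4 = (7^2)^2 ≡ 49^2 = 2401 ≡ 249 (mod 269)
7^6 = 7^4 · 7^2 ≡ 249 · 49 ≡ 96 (mod 269).
So A = 96. Party 2 then computes K = A^b mod p = 96^9 mod 269.
96^1 ≡ 96 (mod 269)
96^2 = (96^1)^2 ≡ 96^2 = 9216 ≡ 70 (mod 269)
96^4 = (96^2)^2 ≡ 70^2 = 4900 ≡ 58 (mod 269)
96^8 = (96^4)^2 ≡ 58^2 = 3364 ≡ 136 (mod 269)
96^9 = 96^8 · 96^1 ≡ 136 · 96 ≡ 144 (mod 269).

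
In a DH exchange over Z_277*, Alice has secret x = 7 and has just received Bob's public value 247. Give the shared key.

113

Shared key K = 247^7 mod 277.
247^1 ≡ 247 (mod 277)
247^2 = (247^1)^2 ≡ 247^2 = 61009 ≡ 69 (mod 277)
247^4 = (247^2)^2 ≡ 69^2 = 4761 ≡ 52 (mod 277)
247^7 = 247^4 · 247^2 · 247^1 ≡ 52 · 69 · 247 ≡ 113 (mod 277).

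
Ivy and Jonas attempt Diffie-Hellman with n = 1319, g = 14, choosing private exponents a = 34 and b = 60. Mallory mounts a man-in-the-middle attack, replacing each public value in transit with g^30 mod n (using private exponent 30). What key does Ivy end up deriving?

12

Ivy receives Mallory's public value M = 14^30 mod 1319 instead of the honest one.
14^1 ≡ 14 (mod 1319)
14^2 = (14^1)^2 ≡ 14^2 = 196 ≡ 196 (mod 1319)
14^4 = (14^2)^2 ≡ 196^2 = 38416 ≡ 165 (mod 1319)
14^8 = (14^4)^2 ≡ 165^2 = 27225 ≡ 845 (mod 1319)
14^16 = (14^8)^2 ≡ 845^2 = 714025 ≡ 446 (mod 1319)
14^30 = 14^16 · 14^8 · 14^4 · 14^2 ≡ 446 · 845 · 165 · 196 ≡ 315 (mod 1319).
So M = 315. Ivy computes K = M^34 mod 1319.
315^1 ≡ 315 (mod 1319)
315^2 = (315^1)^2 ≡ 315^2 = 99225 ≡ 300 (mod 1319)
315^4 = (315^2)^2 ≡ 300^2 = 90000 ≡ 308 (mod 1319)
315^8 = (315^4)^2 ≡ 308^2 = 94864 ≡ 1215 (mod 1319)
315^16 = (315^8)^2 ≡ 1215^2 = 1476225 ≡ 264 (mod 1319)
315^32 = (315^16)^2 ≡ 264^2 = 69696 ≡ 1108 (mod 1319)
315^34 = 315^32 · 315^2 ≡ 1108 · 300 ≡ 12 (mod 1319).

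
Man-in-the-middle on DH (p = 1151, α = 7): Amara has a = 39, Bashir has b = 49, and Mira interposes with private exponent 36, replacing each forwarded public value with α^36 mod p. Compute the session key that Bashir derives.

Bashir receives Mira's public value M = 7^36 mod 1151 instead of the honest one.
7^1 ≡ 7 (mod 1151)
7^2 = (7^1)^2 ≡ 7^2 = 49 ≡ 49 (mod 1151)
7^4 = (7^2)^2 ≡ 49^2 = 2401 ≡ 99 (mod 1151)
7^8 = (7^4)^2 ≡ 99^2 = 9801 ≡ 593 (mod 1151)
7^16 = (7^8)^2 ≡ 593^2 = 351649 ≡ 594 (mod 1151)
7^32 = (7^16)^2 ≡ 594^2 = 352836 ≡ 630 (mod 1151)
7^36 = 7^32 · 7^4 ≡ 630 · 99 ≡ 216 (mod 1151).
So M = 216. Bashir computes K = M^49 mod 1151.
216^1 ≡ 216 (mod 1151)
216^2 = (216^1)^2 ≡ 216^2 = 46656 ≡ 616 (mod 1151)
216^4 = (216^2)^2 ≡ 616^2 = 379456 ≡ 777 (mod 1151)
216^8 = (216^4)^2 ≡ 777^2 = 603729 ≡ 605 (mod 1151)
216^16 = (216^8)^2 ≡ 605^2 = 366025 ≡ 7 (mod 1151)
216^32 = (216^16)^2 ≡ 7^2 = 49 ≡ 49 (mod 1151)
216^49 = 216^32 · 216^16 · 216^1 ≡ 49 · 7 · 216 ≡ 424 (mod 1151).

424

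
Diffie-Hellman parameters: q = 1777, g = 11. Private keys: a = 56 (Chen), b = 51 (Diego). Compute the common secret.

Diego sends B = g^b mod q = 11^51 mod 1777.
11^1 ≡ 11 (mod 1777)
11^2 = (11^1)^2 ≡ 11^2 = 121 ≡ 121 (mod 1777)
11^4 = (11^2)^2 ≡ 121^2 = 14641 ≡ 425 (mod 1777)
11^8 = (11^4)^2 ≡ 425^2 = 180625 ≡ 1148 (mod 1777)
11^16 = (11^8)^2 ≡ 1148^2 = 1317904 ≡ 1147 (mod 1777)
11^32 = (11^16)^2 ≡ 1147^2 = 1315609 ≡ 629 (mod 1777)
11^51 = 11^32 · 11^16 · 11^2 · 11^1 ≡ 629 · 1147 · 121 · 11 ≡ 1331 (mod 1777).
So B = 1331. Chen then computes K = B^a mod q = 1331^56 mod 1777.
1331^1 ≡ 1331 (mod 1777)
1331^2 = (1331^1)^2 ≡ 1331^2 = 1771561 ≡ 1669 (mod 1777)
1331^4 = (1331^2)^2 ≡ 1669^2 = 2785561 ≡ 1002 (mod 1777)
1331^8 = (1331^4)^2 ≡ 1002^2 = 1004004 ≡ 1776 (mod 1777)
1331^16 = (1331^8)^2 ≡ 1776^2 = 3154176 ≡ 1 (mod 1777)
1331^32 = (1331^16)^2 ≡ 1^2 = 1 ≡ 1 (mod 1777)
1331^56 = 1331^32 · 1331^16 · 1331^8 ≡ 1 · 1 · 1776 ≡ 1776 (mod 1777).

1776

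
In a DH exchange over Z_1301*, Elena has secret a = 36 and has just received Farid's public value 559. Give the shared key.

Shared key K = 559^36 mod 1301.
559^1 ≡ 559 (mod 1301)
559^2 = (559^1)^2 ≡ 559^2 = 312481 ≡ 241 (mod 1301)
559^4 = (559^2)^2 ≡ 241^2 = 58081 ≡ 837 (mod 1301)
559^8 = (559^4)^2 ≡ 837^2 = 700569 ≡ 631 (mod 1301)
559^16 = (559^8)^2 ≡ 631^2 = 398161 ≡ 55 (mod 1301)
559^32 = (559^16)^2 ≡ 55^2 = 3025 ≡ 423 (mod 1301)
559^36 = 559^32 · 559^4 ≡ 423 · 837 ≡ 179 (mod 1301).

179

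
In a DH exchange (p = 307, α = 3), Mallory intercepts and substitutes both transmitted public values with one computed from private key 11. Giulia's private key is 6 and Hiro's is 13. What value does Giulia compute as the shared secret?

273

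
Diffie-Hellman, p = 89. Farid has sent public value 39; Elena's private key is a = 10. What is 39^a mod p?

Shared key K = 39^10 mod 89.
39^1 ≡ 39 (mod 89)
39^2 = (39^1)^2 ≡ 39^2 = 1521 ≡ 8 (mod 89)
39^4 = (39^2)^2 ≡ 8^2 = 64 ≡ 64 (mod 89)
39^8 = (39^4)^2 ≡ 64^2 = 4096 ≡ 2 (mod 89)
39^10 = 39^8 · 39^2 ≡ 2 · 8 ≡ 16 (mod 89).

16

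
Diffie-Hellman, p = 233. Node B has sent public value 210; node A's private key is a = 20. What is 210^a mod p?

Shared key K = 210^20 mod 233.
210^1 ≡ 210 (mod 233)
210^2 = (210^1)^2 ≡ 210^2 = 44100 ≡ 63 (mod 233)
210^4 = (210^2)^2 ≡ 63^2 = 3969 ≡ 8 (mod 233)
210^8 = (210^4)^2 ≡ 8^2 = 64 ≡ 64 (mod 233)
210^16 = (210^8)^2 ≡ 64^2 = 4096 ≡ 135 (mod 233)
210^20 = 210^16 · 210^4 ≡ 135 · 8 ≡ 148 (mod 233).

148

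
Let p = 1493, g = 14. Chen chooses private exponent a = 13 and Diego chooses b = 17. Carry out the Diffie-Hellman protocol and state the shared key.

Chen sends A = g^a mod p = 14^13 mod 1493.
14^1 ≡ 14 (mod 1493)
14^2 = (14^1)^2 ≡ 14^2 = 196 ≡ 196 (mod 1493)
14^4 = (14^2)^2 ≡ 196^2 = 38416 ≡ 1091 (mod 1493)
14^8 = (14^4)^2 ≡ 1091^2 = 1190281 ≡ 360 (mod 1493)
14^13 = 14^8 · 14^4 · 14^1 ≡ 360 · 1091 · 14 ≡ 1414 (mod 1493).
So A = 1414. Diego then computes K = A^b mod p = 1414^17 mod 1493.
1414^1 ≡ 1414 (mod 1493)
1414^2 = (1414^1)^2 ≡ 1414^2 = 1999396 ≡ 269 (mod 1493)
1414^4 = (1414^2)^2 ≡ 269^2 = 72361 ≡ 697 (mod 1493)
1414^8 = (1414^4)^2 ≡ 697^2 = 485809 ≡ 584 (mod 1493)
1414^16 = (1414^8)^2 ≡ 584^2 = 341056 ≡ 652 (mod 1493)
1414^17 = 1414^16 · 1414^1 ≡ 652 · 1414 ≡ 747 (mod 1493).

747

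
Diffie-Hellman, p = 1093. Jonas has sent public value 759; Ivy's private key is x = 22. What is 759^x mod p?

118

Shared key K = 759^22 mod 1093.
759^1 ≡ 759 (mod 1093)
759^2 = (759^1)^2 ≡ 759^2 = 576081 ≡ 70 (mod 1093)
759^4 = (759^2)^2 ≡ 70^2 = 4900 ≡ 528 (mod 1093)
759^8 = (759^4)^2 ≡ 528^2 = 278784 ≡ 69 (mod 1093)
759^16 = (759^8)^2 ≡ 69^2 = 4761 ≡ 389 (mod 1093)
759^22 = 759^16 · 759^4 · 759^2 ≡ 389 · 528 · 70 ≡ 118 (mod 1093).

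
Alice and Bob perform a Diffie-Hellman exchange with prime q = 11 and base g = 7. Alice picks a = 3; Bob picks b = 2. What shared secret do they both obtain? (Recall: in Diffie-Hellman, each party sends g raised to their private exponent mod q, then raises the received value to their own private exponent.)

Bob sends B = g^b mod q = 7^2 mod 11.
7^1 ≡ 7 (mod 11)
7^2 = (7^1)^2 ≡ 7^2 = 49 ≡ 5 (mod 11)
So B = 5. Alice then computes K = B^a mod q = 5^3 mod 11.
5^1 ≡ 5 (mod 11)
5^2 = (5^1)^2 ≡ 5^2 = 25 ≡ 3 (mod 11)
5^3 = 5^2 · 5^1 ≡ 3 · 5 ≡ 4 (mod 11).

4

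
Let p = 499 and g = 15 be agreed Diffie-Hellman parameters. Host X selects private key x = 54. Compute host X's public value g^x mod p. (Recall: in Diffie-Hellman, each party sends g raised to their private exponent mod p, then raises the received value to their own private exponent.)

Public value = 15^54 mod 499.
15^1 ≡ 15 (mod 499)
15^2 = (15^1)^2 ≡ 15^2 = 225 ≡ 225 (mod 499)
15^4 = (15^2)^2 ≡ 225^2 = 50625 ≡ 226 (mod 499)
15^8 = (15^4)^2 ≡ 226^2 = 51076 ≡ 178 (mod 499)
15^16 = (15^8)^2 ≡ 178^2 = 31684 ≡ 247 (mod 499)
15^32 = (15^16)^2 ≡ 247^2 = 61009 ≡ 131 (mod 499)
15^54 = 15^32 · 15^16 · 15^4 · 15^2 ≡ 131 · 247 · 226 · 225 ≡ 251 (mod 499).

251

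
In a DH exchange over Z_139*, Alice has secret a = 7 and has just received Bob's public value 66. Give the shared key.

Shared key K = 66^7 mod 139.
66^1 ≡ 66 (mod 139)
66^2 = (66^1)^2 ≡ 66^2 = 4356 ≡ 47 (mod 139)
66^4 = (66^2)^2 ≡ 47^2 = 2209 ≡ 124 (mod 139)
66^7 = 66^4 · 66^2 · 66^1 ≡ 124 · 47 · 66 ≡ 35 (mod 139).

35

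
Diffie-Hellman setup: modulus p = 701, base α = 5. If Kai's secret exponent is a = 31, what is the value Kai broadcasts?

Public value = 5^31 (mod 701).
5^1 ≡ 5 (mod 701)
5^2 = (5^1)^2 ≡ 5^2 = 25 ≡ 25 (mod 701)
5^4 = (5^2)^2 ≡ 25^2 = 625 ≡ 625 (mod 701)
5^8 = (5^4)^2 ≡ 625^2 = 390625 ≡ 168 (mod 701)
5^16 = (5^8)^2 ≡ 168^2 = 28224 ≡ 184 (mod 701)
5^31 = 5^16 · 5^8 · 5^4 · 5^2 · 5^1 ≡ 184 · 168 · 625 · 25 · 5 ≡ 322 (mod 701).

322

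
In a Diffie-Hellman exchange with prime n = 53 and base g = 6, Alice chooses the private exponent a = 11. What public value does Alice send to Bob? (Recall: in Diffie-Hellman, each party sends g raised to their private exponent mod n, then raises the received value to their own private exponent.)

25

Public value = 6^11 mod 53.
6^1 ≡ 6 (mod 53)
6^2 = (6^1)^2 ≡ 6^2 = 36 ≡ 36 (mod 53)
6^4 = (6^2)^2 ≡ 36^2 = 1296 ≡ 24 (mod 53)
6^8 = (6^4)^2 ≡ 24^2 = 576 ≡ 46 (mod 53)
6^11 = 6^8 · 6^2 · 6^1 ≡ 46 · 36 · 6 ≡ 25 (mod 53).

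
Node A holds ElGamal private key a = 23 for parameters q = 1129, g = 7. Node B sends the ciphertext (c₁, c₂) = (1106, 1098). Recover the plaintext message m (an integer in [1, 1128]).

712

Shared mask s = c₁^a mod q = 1106^23 mod 1129.
1106^1 ≡ 1106 (mod 1129)
1106^2 = (1106^1)^2 ≡ 1106^2 = 1223236 ≡ 529 (mod 1129)
1106^4 = (1106^2)^2 ≡ 529^2 = 279841 ≡ 978 (mod 1129)
1106^8 = (1106^4)^2 ≡ 978^2 = 956484 ≡ 221 (mod 1129)
1106^16 = (1106^8)^2 ≡ 221^2 = 48841 ≡ 294 (mod 1129)
1106^23 = 1106^16 · 1106^4 · 1106^2 · 1106^1 ≡ 294 · 978 · 529 · 1106 ≡ 1102 (mod 1129).
So s = 1102; s⁻¹ ≡ 669 (mod 1129).
m = c₂ · s⁻¹ mod 1129 = 1098 · 669 mod 1129 = 712.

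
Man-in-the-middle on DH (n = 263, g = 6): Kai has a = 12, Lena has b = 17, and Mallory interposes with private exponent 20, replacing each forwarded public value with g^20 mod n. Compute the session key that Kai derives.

145

Kai receives Mallory's public value M = 6^20 mod 263 instead of the honest one.
6^1 ≡ 6 (mod 263)
6^2 = (6^1)^2 ≡ 6^2 = 36 ≡ 36 (mod 263)
6^4 = (6^2)^2 ≡ 36^2 = 1296 ≡ 244 (mod 263)
6^8 = (6^4)^2 ≡ 244^2 = 59536 ≡ 98 (mod 263)
6^16 = (6^8)^2 ≡ 98^2 = 9604 ≡ 136 (mod 263)
6^20 = 6^16 · 6^4 ≡ 136 · 244 ≡ 46 (mod 263).
So M = 46. Kai computes K = M^12 mod 263.
46^1 ≡ 46 (mod 263)
46^2 = (46^1)^2 ≡ 46^2 = 2116 ≡ 12 (mod 263)
46^4 = (46^2)^2 ≡ 12^2 = 144 ≡ 144 (mod 263)
46^8 = (46^4)^2 ≡ 144^2 = 20736 ≡ 222 (mod 263)
46^12 = 46^8 · 46^4 ≡ 222 · 144 ≡ 145 (mod 263).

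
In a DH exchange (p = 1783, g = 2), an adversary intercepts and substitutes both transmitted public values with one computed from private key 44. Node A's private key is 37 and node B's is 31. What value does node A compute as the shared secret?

Node A receives an adversary's public value M = 2^44 mod 1783 instead of the honest one.
2^1 ≡ 2 (mod 1783)
2^2 = (2^1)^2 ≡ 2^2 = 4 ≡ 4 (mod 1783)
2^4 = (2^2)^2 ≡ 4^2 = 16 ≡ 16 (mod 1783)
2^8 = (2^4)^2 ≡ 16^2 = 256 ≡ 256 (mod 1783)
2^16 = (2^8)^2 ≡ 256^2 = 65536 ≡ 1348 (mod 1783)
2^32 = (2^16)^2 ≡ 1348^2 = 1817104 ≡ 227 (mod 1783)
2^44 = 2^32 · 2^8 · 2^4 ≡ 227 · 256 · 16 ≡ 849 (mod 1783).
So M = 849. Node A computes K = M^37 mod 1783.
849^1 ≡ 849 (mod 1783)
849^2 = (849^1)^2 ≡ 849^2 = 720801 ≡ 469 (mod 1783)
849^4 = (849^2)^2 ≡ 469^2 = 219961 ≡ 652 (mod 1783)
849^8 = (849^4)^2 ≡ 652^2 = 425104 ≡ 750 (mod 1783)
849^16 = (849^8)^2 ≡ 750^2 = 562500 ≡ 855 (mod 1783)
849^32 = (849^16)^2 ≡ 855^2 = 731025 ≡ 1778 (mod 1783)
849^37 = 849^32 · 849^4 · 849^1 ≡ 1778 · 652 · 849 ≡ 1259 (mod 1783).

1259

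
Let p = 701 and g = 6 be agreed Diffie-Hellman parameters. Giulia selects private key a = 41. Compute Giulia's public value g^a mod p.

Public value = 6^41 mod 701.
6^1 ≡ 6 (mod 701)
6^2 = (6^1)^2 ≡ 6^2 = 36 ≡ 36 (mod 701)
6^4 = (6^2)^2 ≡ 36^2 = 1296 ≡ 595 (mod 701)
6^8 = (6^4)^2 ≡ 595^2 = 354025 ≡ 20 (mod 701)
6^16 = (6^8)^2 ≡ 20^2 = 400 ≡ 400 (mod 701)
6^32 = (6^16)^2 ≡ 400^2 = 160000 ≡ 172 (mod 701)
6^41 = 6^32 · 6^8 · 6^1 ≡ 172 · 20 · 6 ≡ 311 (mod 701).

311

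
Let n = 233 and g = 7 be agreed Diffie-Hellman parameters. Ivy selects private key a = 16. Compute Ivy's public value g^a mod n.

2

Public value = 7^16 mod 233.
7^1 ≡ 7 (mod 233)
7^2 = (7^1)^2 ≡ 7^2 = 49 ≡ 49 (mod 233)
7^4 = (7^2)^2 ≡ 49^2 = 2401 ≡ 71 (mod 233)
7^8 = (7^4)^2 ≡ 71^2 = 5041 ≡ 148 (mod 233)
7^16 = (7^8)^2 ≡ 148^2 = 21904 ≡ 2 (mod 233)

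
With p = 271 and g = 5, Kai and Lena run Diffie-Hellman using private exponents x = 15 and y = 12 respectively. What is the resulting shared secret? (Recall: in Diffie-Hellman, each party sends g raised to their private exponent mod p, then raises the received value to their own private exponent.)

242

Lena sends B = g^y mod p = 5^12 mod 271.
5^1 ≡ 5 (mod 271)
5^2 = (5^1)^2 ≡ 5^2 = 25 ≡ 25 (mod 271)
5^4 = (5^2)^2 ≡ 25^2 = 625 ≡ 83 (mod 271)
5^8 = (5^4)^2 ≡ 83^2 = 6889 ≡ 114 (mod 271)
5^12 = 5^8 · 5^4 ≡ 114 · 83 ≡ 248 (mod 271).
So B = 248. Kai then computes K = B^x mod p = 248^15 mod 271.
248^1 ≡ 248 (mod 271)
248^2 = (248^1)^2 ≡ 248^2 = 61504 ≡ 258 (mod 271)
248^4 = (248^2)^2 ≡ 258^2 = 66564 ≡ 169 (mod 271)
248^8 = (248^4)^2 ≡ 169^2 = 28561 ≡ 106 (mod 271)
248^15 = 248^8 · 248^4 · 248^2 · 248^1 ≡ 106 · 169 · 258 · 248 ≡ 242 (mod 271).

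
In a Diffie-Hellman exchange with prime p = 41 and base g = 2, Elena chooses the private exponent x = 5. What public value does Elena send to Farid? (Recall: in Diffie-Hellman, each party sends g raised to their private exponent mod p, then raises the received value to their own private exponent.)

Public value = 2^5 mod 41.
2^1 ≡ 2 (mod 41)
2^2 = (2^1)^2 ≡ 2^2 = 4 ≡ 4 (mod 41)
2^4 = (2^2)^2 ≡ 4^2 = 16 ≡ 16 (mod 41)
2^5 = 2^4 · 2^1 ≡ 16 · 2 ≡ 32 (mod 41).

32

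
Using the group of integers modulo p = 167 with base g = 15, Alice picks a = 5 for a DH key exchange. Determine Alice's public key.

26

Public value = 15^5 mod 167.
15^1 ≡ 15 (mod 167)
15^2 = (15^1)^2 ≡ 15^2 = 225 ≡ 58 (mod 167)
15^4 = (15^2)^2 ≡ 58^2 = 3364 ≡ 24 (mod 167)
15^5 = 15^4 · 15^1 ≡ 24 · 15 ≡ 26 (mod 167).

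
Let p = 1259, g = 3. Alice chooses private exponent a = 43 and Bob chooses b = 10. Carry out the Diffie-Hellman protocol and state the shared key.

Bob sends B = g^b mod p = 3^10 mod 1259.
3^1 ≡ 3 (mod 1259)
3^2 = (3^1)^2 ≡ 3^2 = 9 ≡ 9 (mod 1259)
3^4 = (3^2)^2 ≡ 9^2 = 81 ≡ 81 (mod 1259)
3^8 = (3^4)^2 ≡ 81^2 = 6561 ≡ 266 (mod 1259)
3^10 = 3^8 · 3^2 ≡ 266 · 9 ≡ 1135 (mod 1259).
So B = 1135. Alice then computes K = B^a mod p = 1135^43 mod 1259.
1135^1 ≡ 1135 (mod 1259)
1135^2 = (1135^1)^2 ≡ 1135^2 = 1288225 ≡ 268 (mod 1259)
1135^4 = (1135^2)^2 ≡ 268^2 = 71824 ≡ 61 (mod 1259)
1135^8 = (1135^4)^2 ≡ 61^2 = 3721 ≡ 1203 (mod 1259)
1135^16 = (1135^8)^2 ≡ 1203^2 = 1447209 ≡ 618 (mod 1259)
1135^32 = (1135^16)^2 ≡ 618^2 = 381924 ≡ 447 (mod 1259)
1135^43 = 1135^32 · 1135^8 · 1135^2 · 1135^1 ≡ 447 · 1203 · 268 · 1135 ≡ 577 (mod 1259).

577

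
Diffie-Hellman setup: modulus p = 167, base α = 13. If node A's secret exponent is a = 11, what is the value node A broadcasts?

Public value = 13^11 mod 167.
13^1 ≡ 13 (mod 167)
13^2 = (13^1)^2 ≡ 13^2 = 169 ≡ 2 (mod 167)
13^4 = (13^2)^2 ≡ 2^2 = 4 ≡ 4 (mod 167)
13^8 = (13^4)^2 ≡ 4^2 = 16 ≡ 16 (mod 167)
13^11 = 13^8 · 13^2 · 13^1 ≡ 16 · 2 · 13 ≡ 82 (mod 167).

82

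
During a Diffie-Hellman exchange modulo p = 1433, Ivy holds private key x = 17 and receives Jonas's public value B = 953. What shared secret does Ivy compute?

921

Shared key K = 953^17 mod 1433.
953^1 ≡ 953 (mod 1433)
953^2 = (953^1)^2 ≡ 953^2 = 908209 ≡ 1120 (mod 1433)
953^4 = (953^2)^2 ≡ 1120^2 = 1254400 ≡ 525 (mod 1433)
953^8 = (953^4)^2 ≡ 525^2 = 275625 ≡ 489 (mod 1433)
953^16 = (953^8)^2 ≡ 489^2 = 239121 ≡ 1243 (mod 1433)
953^17 = 953^16 · 953^1 ≡ 1243 · 953 ≡ 921 (mod 1433).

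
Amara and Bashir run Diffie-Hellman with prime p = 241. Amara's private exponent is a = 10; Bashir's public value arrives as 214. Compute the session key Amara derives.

Shared key K = 214^10 mod 241.
214^1 ≡ 214 (mod 241)
214^2 = (214^1)^2 ≡ 214^2 = 45796 ≡ 6 (mod 241)
214^4 = (214^2)^2 ≡ 6^2 = 36 ≡ 36 (mod 241)
214^8 = (214^4)^2 ≡ 36^2 = 1296 ≡ 91 (mod 241)
214^10 = 214^8 · 214^2 ≡ 91 · 6 ≡ 64 (mod 241).

64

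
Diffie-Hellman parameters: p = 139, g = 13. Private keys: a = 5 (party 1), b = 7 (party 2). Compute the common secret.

Party 1 sends A = g^a mod p = 13^5 mod 139.
13^1 ≡ 13 (mod 139)
13^2 = (13^1)^2 ≡ 13^2 = 169 ≡ 30 (mod 139)
13^4 = (13^2)^2 ≡ 30^2 = 900 ≡ 66 (mod 139)
13^5 = 13^4 · 13^1 ≡ 66 · 13 ≡ 24 (mod 139).
So A = 24. Party 2 then computes K = A^b mod p = 24^7 mod 139.
24^1 ≡ 24 (mod 139)
24^2 = (24^1)^2 ≡ 24^2 = 576 ≡ 20 (mod 139)
24^4 = (24^2)^2 ≡ 20^2 = 400 ≡ 122 (mod 139)
24^7 = 24^4 · 24^2 · 24^1 ≡ 122 · 20 · 24 ≡ 41 (mod 139).

41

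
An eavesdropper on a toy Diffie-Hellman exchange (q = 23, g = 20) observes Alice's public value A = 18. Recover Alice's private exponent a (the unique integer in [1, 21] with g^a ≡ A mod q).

Try successive powers of 20 modulo 23:
20^1 ≡ 20
20^2 ≡ 9
20^3 ≡ 19
20^4 ≡ 12
20^5 ≡ 10
20^6 ≡ 16
20^7 ≡ 21
20^8 ≡ 6
20^9 ≡ 5
20^10 ≡ 8
20^11 ≡ 22
20^12 ≡ 3
20^13 ≡ 14
20^14 ≡ 4
20^15 ≡ 11
20^16 ≡ 13
20^17 ≡ 7
20^18 ≡ 2
20^19 ≡ 17
20^20 ≡ 18
Found: a = 20.

20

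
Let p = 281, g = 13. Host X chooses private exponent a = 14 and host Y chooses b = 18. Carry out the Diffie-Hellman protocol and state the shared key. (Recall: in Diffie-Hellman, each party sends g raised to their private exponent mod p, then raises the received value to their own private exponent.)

Host X sends A = g^a mod p = 13^14 mod 281.
13^1 ≡ 13 (mod 281)
13^2 = (13^1)^2 ≡ 13^2 = 169 ≡ 169 (mod 281)
13^4 = (13^2)^2 ≡ 169^2 = 28561 ≡ 180 (mod 281)
13^8 = (13^4)^2 ≡ 180^2 = 32400 ≡ 85 (mod 281)
13^14 = 13^8 · 13^4 · 13^2 ≡ 85 · 180 · 169 ≡ 219 (mod 281).
So A = 219. Host Y then computes K = A^b mod p = 219^18 mod 281.
219^1 ≡ 219 (mod 281)
219^2 = (219^1)^2 ≡ 219^2 = 47961 ≡ 191 (mod 281)
219^4 = (219^2)^2 ≡ 191^2 = 36481 ≡ 232 (mod 281)
219^8 = (219^4)^2 ≡ 232^2 = 53824 ≡ 153 (mod 281)
219^16 = (219^8)^2 ≡ 153^2 = 23409 ≡ 86 (mod 281)
219^18 = 219^16 · 219^2 ≡ 86 · 191 ≡ 128 (mod 281).

128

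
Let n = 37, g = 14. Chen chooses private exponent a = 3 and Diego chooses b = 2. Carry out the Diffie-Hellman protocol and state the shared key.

Diego sends B = g^b mod n = 14^2 mod 37.
14^1 ≡ 14 (mod 37)
14^2 = (14^1)^2 ≡ 14^2 = 196 ≡ 11 (mod 37)
So B = 11. Chen then computes K = B^a mod n = 11^3 mod 37.
11^1 ≡ 11 (mod 37)
11^2 = (11^1)^2 ≡ 11^2 = 121 ≡ 10 (mod 37)
11^3 = 11^2 · 11^1 ≡ 10 · 11 ≡ 36 (mod 37).

36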